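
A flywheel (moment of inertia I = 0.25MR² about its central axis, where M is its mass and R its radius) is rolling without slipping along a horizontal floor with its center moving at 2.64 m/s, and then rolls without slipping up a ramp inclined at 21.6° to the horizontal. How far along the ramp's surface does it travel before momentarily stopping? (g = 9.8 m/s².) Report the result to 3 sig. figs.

d ≈ 1.21 m

For this body I = 0.25MR², i.e. k = I/(MR²) = 0.25.
Since it rolls without slipping, ω = v/R and KE = ½Mv² + ½Iω² = ½(1+k)Mv² = (5/8)Mv².
Setting this equal to Mgh gives the vertical rise h = (1+k)v₀²/(2g) = 1.25×2.64²/(2×9.8) = 0.4445 m.
Along the incline, d = h/sinθ = 0.4445/sin21.6° ≈ 1.21 m.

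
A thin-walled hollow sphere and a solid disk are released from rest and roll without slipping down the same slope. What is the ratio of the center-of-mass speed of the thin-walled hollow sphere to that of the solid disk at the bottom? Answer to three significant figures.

Each satisfies Mgh = ½(1+k)Mv² with k = I/(MR²), so v ∝ 1/√(1+k).
For the thin-walled hollow sphere k = 2/3; for the solid disk k = 0.5.
v₁/v₂ = √((1+k₂)/(1+k₁)) = √(1.5/1.667) ≈ 0.949.

v_ratio ≈ 0.949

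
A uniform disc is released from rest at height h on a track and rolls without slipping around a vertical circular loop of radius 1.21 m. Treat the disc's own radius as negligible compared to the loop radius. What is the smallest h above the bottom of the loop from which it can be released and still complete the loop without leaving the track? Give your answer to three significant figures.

h_min ≈ 3.33 m

For this body I = (1/2)MR², i.e. k = I/(MR²) = 0.5.
At the top, contact is just lost when gravity alone supplies the centripetal force: Mg = Mv_top²/r, i.e. v_top² = gr.
With ω = v/R, the kinetic energy at speed v is ½(1+k)Mv² = (3/4)Mv².
Energy conservation from release (height h) to the top (height 2r): Mgh = Mg(2r) + (3/4)M·gr.
Thus h_min = 2r + (1+k)r/2 = r(2 + 1.5/2) = 1.21 × 2.75 ≈ 3.33 m.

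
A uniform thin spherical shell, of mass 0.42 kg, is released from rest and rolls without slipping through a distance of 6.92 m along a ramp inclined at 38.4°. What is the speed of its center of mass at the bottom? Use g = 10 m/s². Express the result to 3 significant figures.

v ≈ 7.18 m/s

With I = (2/3)MR², the ratio k = I/(MR²) is 2/3.
The rolling condition ω = v/R makes the rotational term ½I(v/R)² = ½kMv², so KE_total = ½(1+k)Mv² = (5/6)Mv².
The vertical drop is h = L sinθ = 6.92 × sin38.4° = 4.298 m.
Energy conservation: Mgh = (5/6)Mv², so v = √(2gh/(1+k)) = √(2 × 10 × 4.298 / 1.667) ≈ 7.18 m/s.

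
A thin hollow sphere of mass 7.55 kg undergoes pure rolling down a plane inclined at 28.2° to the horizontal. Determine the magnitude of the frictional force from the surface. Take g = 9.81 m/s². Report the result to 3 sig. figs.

f ≈ 14.0 N

With I = (2/3)MR², the ratio k = I/(MR²) is 2/3.
Along the incline Mg sinθ − f = Ma, and torque about the center fR = Iα = kMR²(a/R) gives f = kMa.
Combining, a = g sinθ/(1+k) and f = kMa = kMg sinθ/(1+k).
f = (2/3) × 7.55 × 9.81 × sin28.2° / 1.667 ≈ 14.0 N.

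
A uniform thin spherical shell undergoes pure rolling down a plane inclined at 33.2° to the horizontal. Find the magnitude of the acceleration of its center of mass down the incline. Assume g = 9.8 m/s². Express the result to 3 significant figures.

The moment of inertia is (2/3)MR², giving k ≡ I/(MR²) = 2/3.
Newton's second law down the slope: Mg sinθ − f = Ma. The torque equation fR = Iα (with α = a/R) gives f = kMa.
Eliminating f: Mg sinθ = (1+k)Ma, so a = g sinθ/(1+k) = 9.8 × sin33.2° / 1.667 ≈ 3.22 m/s².

a ≈ 3.22 m/s²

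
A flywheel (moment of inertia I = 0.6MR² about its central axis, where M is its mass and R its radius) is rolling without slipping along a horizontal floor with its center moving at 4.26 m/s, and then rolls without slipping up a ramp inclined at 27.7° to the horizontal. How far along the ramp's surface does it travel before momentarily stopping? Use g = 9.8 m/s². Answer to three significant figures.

d ≈ 3.19 m

With I = 0.6MR², the ratio k = I/(MR²) is 0.6.
Rolling without slipping gives ω = v/R, so the total kinetic energy is ½Mv² + ½Iω² = ½(1+k)Mv² = (4/5)Mv².
Setting this equal to Mgh gives the vertical rise h = (1+k)v₀²/(2g) = 1.6×4.26²/(2×9.8) = 1.481 m.
Along the incline, d = h/sinθ = 1.481/sin27.7° ≈ 3.19 m.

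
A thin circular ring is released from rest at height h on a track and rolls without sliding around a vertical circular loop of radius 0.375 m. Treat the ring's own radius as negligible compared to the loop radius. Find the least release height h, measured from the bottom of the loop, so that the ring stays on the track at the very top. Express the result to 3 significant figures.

Here I = MR², so the shape factor k = I/(MR²) = 1.
At the top, contact is just lost when gravity alone supplies the centripetal force: Mg = Mv_top²/r, i.e. v_top² = gr.
With ω = v/R, the kinetic energy at speed v is ½(1+k)Mv² = Mv².
Energy conservation from release (height h) to the top (height 2r): Mgh = Mg(2r) + M·gr.
Thus h_min = 2r + (1+k)r/2 = r(2 + 2/2) = 0.375 × 3 ≈ 1.13 m.

h_min ≈ 1.13 m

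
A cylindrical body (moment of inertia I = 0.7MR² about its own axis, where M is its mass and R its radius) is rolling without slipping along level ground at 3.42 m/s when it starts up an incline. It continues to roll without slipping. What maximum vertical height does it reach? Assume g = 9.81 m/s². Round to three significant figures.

h ≈ 1.01 m

For this body I = 0.7MR², i.e. k = I/(MR²) = 0.7.
Since it rolls without slipping, ω = v/R and KE = ½Mv² + ½Iω² = ½(1+k)Mv² = (17/20)Mv².
At the top the kinetic energy is zero, so (17/20)Mv₀² = Mgh.
Thus h = (1+k)v₀²/(2g) = 1.7 × 3.42² / (2 × 9.81) ≈ 1.01 m.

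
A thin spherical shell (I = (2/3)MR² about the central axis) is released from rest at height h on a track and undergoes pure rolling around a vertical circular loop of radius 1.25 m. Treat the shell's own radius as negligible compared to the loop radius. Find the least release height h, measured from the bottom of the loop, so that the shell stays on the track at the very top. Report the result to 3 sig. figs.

h_min ≈ 3.54 m

With I = (2/3)MR², the ratio k = I/(MR²) is 2/3.
At the top, contact is just lost when gravity alone supplies the centripetal force: Mg = Mv_top²/r, i.e. v_top² = gr.
With ω = v/R, the kinetic energy at speed v is ½(1+k)Mv² = (5/6)Mv².
Energy conservation from release (height h) to the top (height 2r): Mgh = Mg(2r) + (5/6)M·gr.
Thus h_min = 2r + (1+k)r/2 = r(2 + 1.667/2) = 1.25 × 2.833 ≈ 3.54 m.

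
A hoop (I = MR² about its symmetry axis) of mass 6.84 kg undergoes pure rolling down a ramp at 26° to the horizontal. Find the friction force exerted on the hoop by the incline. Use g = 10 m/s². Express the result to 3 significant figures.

With I = MR², the ratio k = I/(MR²) is 1.
Along the incline Mg sinθ − f = Ma, and torque about the center fR = Iα = kMR²(a/R) gives f = kMa.
Combining, a = g sinθ/(1+k) and f = kMa = kMg sinθ/(1+k).
f = 1 × 6.84 × 10 × sin26° / 2 ≈ 15.0 N.

f ≈ 15.0 N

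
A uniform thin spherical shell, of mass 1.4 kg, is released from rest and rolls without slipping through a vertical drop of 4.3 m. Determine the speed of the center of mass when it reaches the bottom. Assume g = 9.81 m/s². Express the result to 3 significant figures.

With I = (2/3)MR², the ratio k = I/(MR²) is 2/3.
The rolling condition ω = v/R makes the rotational term ½I(v/R)² = ½kMv², so KE_total = ½(1+k)Mv² = (5/6)Mv².
Energy conservation: Mgh = (5/6)Mv², so v = √(2gh/(1+k)) = √(2 × 9.81 × 4.3 / 1.667) ≈ 7.11 m/s.

v ≈ 7.11 m/s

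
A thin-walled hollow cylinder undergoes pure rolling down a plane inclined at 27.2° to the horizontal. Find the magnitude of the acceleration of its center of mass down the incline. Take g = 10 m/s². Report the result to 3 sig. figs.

a ≈ 2.29 m/s²

With I = MR², the ratio k = I/(MR²) is 1.
Along the incline Mg sinθ − f = Ma, and torque about the center fR = Iα = kMR²(a/R) gives f = kMa.
Eliminating f: Mg sinθ = (1+k)Ma, so a = g sinθ/(1+k) = 10 × sin27.2° / 2 ≈ 2.29 m/s².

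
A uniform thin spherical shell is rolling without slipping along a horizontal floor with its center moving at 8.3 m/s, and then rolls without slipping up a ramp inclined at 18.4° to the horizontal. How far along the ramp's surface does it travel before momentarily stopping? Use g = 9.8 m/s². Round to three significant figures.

d ≈ 18.6 m

For this body I = (2/3)MR², i.e. k = I/(MR²) = 2/3.
Since it rolls without slipping, ω = v/R and KE = ½Mv² + ½Iω² = ½(1+k)Mv² = (5/6)Mv².
Setting this equal to Mgh gives the vertical rise h = (1+k)v₀²/(2g) = 1.667×8.3²/(2×9.8) = 5.858 m.
The distance along the slope is d = h/sinθ = 5.858/sin18.4° ≈ 18.6 m.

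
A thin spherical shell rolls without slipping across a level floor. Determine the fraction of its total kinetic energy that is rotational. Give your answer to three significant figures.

fraction ≈ 0.400

For this body I = (2/3)MR², i.e. k = I/(MR²) = 2/3.
With ω = v/R, KE_trans = ½Mv² and KE_rot = ½Iω² = ½kMv², so KE_total = ½(1+k)Mv².
The rotational fraction is therefore k/(1+k) = (2/3)/1.667 ≈ 0.400.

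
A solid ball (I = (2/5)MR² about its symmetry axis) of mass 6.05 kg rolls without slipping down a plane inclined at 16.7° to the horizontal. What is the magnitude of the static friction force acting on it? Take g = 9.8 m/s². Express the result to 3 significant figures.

The moment of inertia is (2/5)MR², giving k ≡ I/(MR²) = 0.4.
Newton's second law down the slope: Mg sinθ − f = Ma. The torque equation fR = Iα (with α = a/R) gives f = kMa.
Combining, a = g sinθ/(1+k) and f = kMa = kMg sinθ/(1+k).
f = 0.4 × 6.05 × 9.8 × sin16.7° / 1.4 ≈ 4.87 N.

f ≈ 4.87 N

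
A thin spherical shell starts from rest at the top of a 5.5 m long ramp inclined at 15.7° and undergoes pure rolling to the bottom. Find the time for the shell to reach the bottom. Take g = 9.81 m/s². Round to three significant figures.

t ≈ 2.63 s

The moment of inertia is (2/3)MR², giving k ≡ I/(MR²) = 2/3.
Translational: Mg sinθ − f = Ma. Rotational about the CM: fR = Iα = kMRa, so f = kMa.
Hence a = g sinθ/(1+k) = 9.81×sin15.7°/1.667 = 1.593 m/s².
With constant a from rest, t = √(2L/a) = √(2·5.5/1.593) ≈ 2.63 s.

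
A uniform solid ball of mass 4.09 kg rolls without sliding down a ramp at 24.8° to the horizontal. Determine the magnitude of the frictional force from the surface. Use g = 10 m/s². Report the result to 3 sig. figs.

For this body I = (2/5)MR², i.e. k = I/(MR²) = 0.4.
Translational: Mg sinθ − f = Ma. Rotational about the CM: fR = Iα = kMRa, so f = kMa.
Combining, a = g sinθ/(1+k) and f = kMa = kMg sinθ/(1+k).
f = 0.4 × 4.09 × 10 × sin24.8° / 1.4 ≈ 4.90 N.

f ≈ 4.90 N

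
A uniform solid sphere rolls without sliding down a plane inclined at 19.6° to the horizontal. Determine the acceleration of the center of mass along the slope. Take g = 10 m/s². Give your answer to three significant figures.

For this body I = (2/5)MR², i.e. k = I/(MR²) = 0.4.
Newton's second law down the slope: Mg sinθ − f = Ma. The torque equation fR = Iα (with α = a/R) gives f = kMa.
Eliminating f: Mg sinθ = (1+k)Ma, so a = g sinθ/(1+k) = 10 × sin19.6° / 1.4 ≈ 2.40 m/s².

a ≈ 2.40 m/s²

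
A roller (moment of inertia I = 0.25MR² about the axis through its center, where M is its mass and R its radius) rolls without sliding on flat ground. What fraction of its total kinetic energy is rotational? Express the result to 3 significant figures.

The moment of inertia is 0.25MR², giving k ≡ I/(MR²) = 0.25.
Since ω = v/R, the translational part is ½Mv² and the rotational part is ½I(v/R)² = ½kMv²; the total is ½(1+k)Mv².
The rotational fraction is therefore k/(1+k) = 0.25/1.25 ≈ 0.200.

fraction ≈ 0.200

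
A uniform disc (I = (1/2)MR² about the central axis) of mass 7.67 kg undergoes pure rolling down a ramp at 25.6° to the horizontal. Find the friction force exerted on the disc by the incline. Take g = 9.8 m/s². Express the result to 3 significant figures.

f ≈ 10.8 N

For this body I = (1/2)MR², i.e. k = I/(MR²) = 0.5.
Translational: Mg sinθ − f = Ma. Rotational about the CM: fR = Iα = kMRa, so f = kMa.
Combining, a = g sinθ/(1+k) and f = kMa = kMg sinθ/(1+k).
f = 0.5 × 7.67 × 9.8 × sin25.6° / 1.5 ≈ 10.8 N.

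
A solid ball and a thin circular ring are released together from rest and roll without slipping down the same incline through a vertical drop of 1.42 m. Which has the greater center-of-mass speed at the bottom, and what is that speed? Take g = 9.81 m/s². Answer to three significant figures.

For rolling without slipping, Mgh = ½(1+k)Mv² where k = I/(MR²), so v = √(2gh/(1+k)).
Solid ball: k = 0.4, giving v = √(2×9.81×1.42/1.4) = 4.461 m/s.
Thin circular ring: k = 1, giving v = √(2×9.81×1.42/2) = 3.732 m/s.
The smaller k wins: the solid ball, at ≈ 4.46 m/s.

the solid ball, at v ≈ 4.46 m/s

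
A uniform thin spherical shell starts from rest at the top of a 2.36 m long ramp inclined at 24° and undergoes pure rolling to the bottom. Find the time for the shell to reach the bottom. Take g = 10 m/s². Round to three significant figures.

t ≈ 1.39 s

Here I = (2/3)MR², so the shape factor k = I/(MR²) = 2/3.
Along the incline Mg sinθ − f = Ma, and torque about the center fR = Iα = kMR²(a/R) gives f = kMa.
Hence a = g sinθ/(1+k) = 10×sin24°/1.667 = 2.44 m/s².
Starting from rest, L = ½at², so t = √(2L/a) = √(2×2.36/2.44) ≈ 1.39 s.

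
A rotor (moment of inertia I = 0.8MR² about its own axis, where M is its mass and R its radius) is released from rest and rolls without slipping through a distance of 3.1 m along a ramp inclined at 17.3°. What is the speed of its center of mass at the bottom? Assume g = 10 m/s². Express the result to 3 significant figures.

For this body I = 0.8MR², i.e. k = I/(MR²) = 0.8.
Rolling without slipping gives ω = v/R, so the total kinetic energy is ½Mv² + ½Iω² = ½(1+k)Mv² = (9/10)Mv².
The vertical drop is h = L sinθ = 3.1 × sin17.3° = 0.9219 m.
Energy conservation: Mgh = (9/10)Mv², so v = √(2gh/(1+k)) = √(2 × 10 × 0.9219 / 1.8) ≈ 3.20 m/s.

v ≈ 3.20 m/s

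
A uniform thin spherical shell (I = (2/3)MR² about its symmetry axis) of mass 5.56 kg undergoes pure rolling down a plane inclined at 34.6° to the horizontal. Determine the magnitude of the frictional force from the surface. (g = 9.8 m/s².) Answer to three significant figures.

The moment of inertia is (2/3)MR², giving k ≡ I/(MR²) = 2/3.
Translational: Mg sinθ − f = Ma. Rotational about the CM: fR = Iα = kMRa, so f = kMa.
Combining, a = g sinθ/(1+k) and f = kMa = kMg sinθ/(1+k).
f = (2/3) × 5.56 × 9.8 × sin34.6° / 1.667 ≈ 12.4 N.

f ≈ 12.4 N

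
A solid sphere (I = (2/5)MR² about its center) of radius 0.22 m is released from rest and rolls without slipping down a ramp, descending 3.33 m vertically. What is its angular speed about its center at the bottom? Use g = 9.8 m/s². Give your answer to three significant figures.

ω ≈ 31.0 rad/s

The moment of inertia is (2/5)MR², giving k ≡ I/(MR²) = 0.4.
The rolling condition ω = v/R makes the rotational term ½I(v/R)² = ½kMv², so KE_total = ½(1+k)Mv² = (7/10)Mv².
Energy conservation Mgh = ½(1+k)Mv² gives v = √(2gh/(1+k)) = √(2 × 9.8 × 3.33 / 1.4) = 6.828 m/s.
The angular speed follows from ω = v/R = 6.828/0.22 ≈ 31.0 rad/s.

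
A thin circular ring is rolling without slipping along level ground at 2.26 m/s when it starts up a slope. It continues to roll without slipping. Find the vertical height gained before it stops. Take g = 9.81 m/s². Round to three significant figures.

h ≈ 0.521 m

The moment of inertia is MR², giving k ≡ I/(MR²) = 1.
The rolling condition ω = v/R makes the rotational term ½I(v/R)² = ½kMv², so KE_total = ½(1+k)Mv² = Mv².
All of this converts to potential energy at the highest point: Mv₀² = Mgh.
Thus h = (1+k)v₀²/(2g) = 2 × 2.26² / (2 × 9.81) ≈ 0.521 m.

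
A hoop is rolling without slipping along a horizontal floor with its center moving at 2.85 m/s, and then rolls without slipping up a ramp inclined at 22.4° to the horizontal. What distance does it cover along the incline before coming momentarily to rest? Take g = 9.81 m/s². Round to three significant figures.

For this body I = MR², i.e. k = I/(MR²) = 1.
Rolling without slipping gives ω = v/R, so the total kinetic energy is ½Mv² + ½Iω² = ½(1+k)Mv² = Mv².
Setting this equal to Mgh gives the vertical rise h = (1+k)v₀²/(2g) = 2×2.85²/(2×9.81) = 0.828 m.
The distance along the slope is d = h/sinθ = 0.828/sin22.4° ≈ 2.17 m.

d ≈ 2.17 m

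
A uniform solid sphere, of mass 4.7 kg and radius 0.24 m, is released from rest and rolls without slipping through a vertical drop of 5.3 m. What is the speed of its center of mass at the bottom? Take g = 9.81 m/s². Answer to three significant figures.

Here I = (2/5)MR², so the shape factor k = I/(MR²) = 0.4.
The rolling condition ω = v/R makes the rotational term ½I(v/R)² = ½kMv², so KE_total = ½(1+k)Mv² = (7/10)Mv².
Energy conservation: Mgh = (7/10)Mv², so v = √(2gh/(1+k)) = √(2 × 9.81 × 5.3 / 1.4) ≈ 8.62 m/s.

v ≈ 8.62 m/s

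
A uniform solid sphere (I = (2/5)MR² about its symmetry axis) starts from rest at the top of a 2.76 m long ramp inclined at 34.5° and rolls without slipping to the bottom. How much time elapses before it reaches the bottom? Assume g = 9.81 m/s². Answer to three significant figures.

With I = (2/5)MR², the ratio k = I/(MR²) is 0.4.
Translational: Mg sinθ − f = Ma. Rotational about the CM: fR = Iα = kMRa, so f = kMa.
Hence a = g sinθ/(1+k) = 9.81×sin34.5°/1.4 = 3.969 m/s².
Starting from rest, L = ½at², so t = √(2L/a) = √(2×2.76/3.969) ≈ 1.18 s.

t ≈ 1.18 s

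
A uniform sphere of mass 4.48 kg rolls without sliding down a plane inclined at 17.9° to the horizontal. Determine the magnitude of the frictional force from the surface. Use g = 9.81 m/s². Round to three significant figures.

f ≈ 3.86 N

The moment of inertia is (2/5)MR², giving k ≡ I/(MR²) = 0.4.
Newton's second law down the slope: Mg sinθ − f = Ma. The torque equation fR = Iα (with α = a/R) gives f = kMa.
Combining, a = g sinθ/(1+k) and f = kMa = kMg sinθ/(1+k).
f = 0.4 × 4.48 × 9.81 × sin17.9° / 1.4 ≈ 3.86 N.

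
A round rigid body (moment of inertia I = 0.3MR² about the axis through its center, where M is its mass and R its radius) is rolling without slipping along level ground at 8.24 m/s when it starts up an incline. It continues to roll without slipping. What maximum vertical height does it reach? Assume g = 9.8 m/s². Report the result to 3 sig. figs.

h ≈ 4.50 m

Here I = 0.3MR², so the shape factor k = I/(MR²) = 0.3.
Since it rolls without slipping, ω = v/R and KE = ½Mv² + ½Iω² = ½(1+k)Mv² = (13/20)Mv².
All of this converts to potential energy at the highest point: (13/20)Mv₀² = Mgh.
Thus h = (1+k)v₀²/(2g) = 1.3 × 8.24² / (2 × 9.8) ≈ 4.50 m.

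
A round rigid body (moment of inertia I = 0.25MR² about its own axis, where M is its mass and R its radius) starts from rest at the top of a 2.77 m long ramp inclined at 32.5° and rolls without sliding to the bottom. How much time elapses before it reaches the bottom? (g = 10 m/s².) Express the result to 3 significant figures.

For this body I = 0.25MR², i.e. k = I/(MR²) = 0.25.
Along the incline Mg sinθ − f = Ma, and torque about the center fR = Iα = kMR²(a/R) gives f = kMa.
Hence a = g sinθ/(1+k) = 10×sin32.5°/1.25 = 4.298 m/s².
With constant a from rest, t = √(2L/a) = √(2·2.77/4.298) ≈ 1.14 s.

t ≈ 1.14 s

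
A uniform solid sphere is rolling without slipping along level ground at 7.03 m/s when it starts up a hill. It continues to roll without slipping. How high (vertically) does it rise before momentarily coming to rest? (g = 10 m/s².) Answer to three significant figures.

With I = (2/5)MR², the ratio k = I/(MR²) is 0.4.
Since it rolls without slipping, ω = v/R and KE = ½Mv² + ½Iω² = ½(1+k)Mv² = (7/10)Mv².
All of this converts to potential energy at the highest point: (7/10)Mv₀² = Mgh.
Thus h = (1+k)v₀²/(2g) = 1.4 × 7.03² / (2 × 10) ≈ 3.46 m.

h ≈ 3.46 m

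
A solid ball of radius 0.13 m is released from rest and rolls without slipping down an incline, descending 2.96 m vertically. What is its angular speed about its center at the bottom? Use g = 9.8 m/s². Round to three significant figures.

With I = (2/5)MR², the ratio k = I/(MR²) is 0.4.
Pure rolling means v = ωR; then KE = ½Mv² + ½I(v/R)² = ½(1+k)Mv² = (7/10)Mv².
Energy conservation Mgh = ½(1+k)Mv² gives v = √(2gh/(1+k)) = √(2 × 9.8 × 2.96 / 1.4) = 6.437 m/s.
Then ω = v/R = 6.437 / 0.13 ≈ 49.5 rad/s.

ω ≈ 49.5 rad/s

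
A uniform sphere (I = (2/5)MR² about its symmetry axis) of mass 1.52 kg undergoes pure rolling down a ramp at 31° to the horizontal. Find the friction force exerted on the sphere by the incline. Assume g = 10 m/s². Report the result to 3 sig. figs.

f ≈ 2.24 N

With I = (2/5)MR², the ratio k = I/(MR²) is 0.4.
Translational: Mg sinθ − f = Ma. Rotational about the CM: fR = Iα = kMRa, so f = kMa.
Combining, a = g sinθ/(1+k) and f = kMa = kMg sinθ/(1+k).
f = 0.4 × 1.52 × 10 × sin31° / 1.4 ≈ 2.24 N.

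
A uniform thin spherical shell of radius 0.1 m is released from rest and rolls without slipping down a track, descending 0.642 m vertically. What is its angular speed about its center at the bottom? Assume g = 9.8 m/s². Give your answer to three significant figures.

Here I = (2/3)MR², so the shape factor k = I/(MR²) = 2/3.
Pure rolling means v = ωR; then KE = ½Mv² + ½I(v/R)² = ½(1+k)Mv² = (5/6)Mv².
Energy conservation Mgh = ½(1+k)Mv² gives v = √(2gh/(1+k)) = √(2 × 9.8 × 0.642 / 1.667) = 2.748 m/s.
Then ω = v/R = 2.748 / 0.1 ≈ 27.5 rad/s.

ω ≈ 27.5 rad/s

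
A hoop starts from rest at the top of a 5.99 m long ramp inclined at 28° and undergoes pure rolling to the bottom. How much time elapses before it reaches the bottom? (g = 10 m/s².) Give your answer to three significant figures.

With I = MR², the ratio k = I/(MR²) is 1.
Along the incline Mg sinθ − f = Ma, and torque about the center fR = Iα = kMR²(a/R) gives f = kMa.
Hence a = g sinθ/(1+k) = 10×sin28°/2 = 2.347 m/s².
With constant a from rest, t = √(2L/a) = √(2·5.99/2.347) ≈ 2.26 s.

t ≈ 2.26 s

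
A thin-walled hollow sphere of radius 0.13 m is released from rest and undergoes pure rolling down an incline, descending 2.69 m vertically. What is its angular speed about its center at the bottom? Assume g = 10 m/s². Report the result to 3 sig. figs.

With I = (2/3)MR², the ratio k = I/(MR²) is 2/3.
Pure rolling means v = ωR; then KE = ½Mv² + ½I(v/R)² = ½(1+k)Mv² = (5/6)Mv².
Energy conservation Mgh = ½(1+k)Mv² gives v = √(2gh/(1+k)) = √(2 × 10 × 2.69 / 1.667) = 5.682 m/s.
Then ω = v/R = 5.682 / 0.13 ≈ 43.7 rad/s.

ω ≈ 43.7 rad/s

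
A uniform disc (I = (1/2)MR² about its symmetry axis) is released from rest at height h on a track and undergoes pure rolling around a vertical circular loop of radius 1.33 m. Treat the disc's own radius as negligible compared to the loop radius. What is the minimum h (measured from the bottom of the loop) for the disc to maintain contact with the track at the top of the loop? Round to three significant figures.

h_min ≈ 3.66 m

The moment of inertia is (1/2)MR², giving k ≡ I/(MR²) = 0.5.
At the top, contact is just lost when gravity alone supplies the centripetal force: Mg = Mv_top²/r, i.e. v_top² = gr.
With ω = v/R, the kinetic energy at speed v is ½(1+k)Mv² = (3/4)Mv².
Energy conservation from release (height h) to the top (height 2r): Mgh = Mg(2r) + (3/4)M·gr.
Thus h_min = 2r + (1+k)r/2 = r(2 + 1.5/2) = 1.33 × 2.75 ≈ 3.66 m.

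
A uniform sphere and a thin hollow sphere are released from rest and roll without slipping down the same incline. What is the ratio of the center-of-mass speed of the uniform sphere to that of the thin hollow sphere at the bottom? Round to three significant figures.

v_ratio ≈ 1.09

Each satisfies Mgh = ½(1+k)Mv² with k = I/(MR²), so v ∝ 1/√(1+k).
For the uniform sphere k = 0.4; for the thin hollow sphere k = 2/3.
v₁/v₂ = √((1+k₂)/(1+k₁)) = √(1.667/1.4) ≈ 1.09.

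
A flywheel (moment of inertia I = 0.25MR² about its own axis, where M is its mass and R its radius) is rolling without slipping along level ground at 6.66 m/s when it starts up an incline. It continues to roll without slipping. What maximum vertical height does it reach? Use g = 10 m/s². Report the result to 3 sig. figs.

The moment of inertia is 0.25MR², giving k ≡ I/(MR²) = 0.25.
Rolling without slipping gives ω = v/R, so the total kinetic energy is ½Mv² + ½Iω² = ½(1+k)Mv² = (5/8)Mv².
All of this converts to potential energy at the highest point: (5/8)Mv₀² = Mgh.
Thus h = (1+k)v₀²/(2g) = 1.25 × 6.66² / (2 × 10) ≈ 2.77 m.

h ≈ 2.77 m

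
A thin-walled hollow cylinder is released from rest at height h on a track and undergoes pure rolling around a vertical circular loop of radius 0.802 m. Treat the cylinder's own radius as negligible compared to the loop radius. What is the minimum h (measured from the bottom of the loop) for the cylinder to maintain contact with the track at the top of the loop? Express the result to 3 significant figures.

h_min ≈ 2.41 m

Here I = MR², so the shape factor k = I/(MR²) = 1.
At the top of the loop, the minimum-contact condition is Mg = Mv_top²/r, so v_top² = gr.
With ω = v/R, the kinetic energy at speed v is ½(1+k)Mv² = Mv².
Energy conservation from release (height h) to the top (height 2r): Mgh = Mg(2r) + M·gr.
Thus h_min = 2r + (1+k)r/2 = r(2 + 2/2) = 0.802 × 3 ≈ 2.41 m.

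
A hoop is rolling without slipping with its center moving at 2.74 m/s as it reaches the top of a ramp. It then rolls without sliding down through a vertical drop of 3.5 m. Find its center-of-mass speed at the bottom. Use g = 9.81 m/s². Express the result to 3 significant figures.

v ≈ 6.47 m/s

With I = MR², the ratio k = I/(MR²) is 1.
The rolling condition ω = v/R makes the rotational term ½I(v/R)² = ½kMv², so KE_total = ½(1+k)Mv² = Mv².
Conserving energy between top and bottom: Mv² = Mv₀² + Mgh, hence v² = v₀² + 2gh/(1+k).
v = √(2.74² + 2×9.81×3.5/2) = √41.84 ≈ 6.47 m/s.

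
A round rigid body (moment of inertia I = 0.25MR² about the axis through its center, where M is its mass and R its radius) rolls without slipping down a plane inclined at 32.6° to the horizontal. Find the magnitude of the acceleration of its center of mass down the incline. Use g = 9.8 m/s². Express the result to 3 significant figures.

a ≈ 4.22 m/s²

For this body I = 0.25MR², i.e. k = I/(MR²) = 0.25.
Translational: Mg sinθ − f = Ma. Rotational about the CM: fR = Iα = kMRa, so f = kMa.
Eliminating f: Mg sinθ = (1+k)Ma, so a = g sinθ/(1+k) = 9.8 × sin32.6° / 1.25 ≈ 4.22 m/s².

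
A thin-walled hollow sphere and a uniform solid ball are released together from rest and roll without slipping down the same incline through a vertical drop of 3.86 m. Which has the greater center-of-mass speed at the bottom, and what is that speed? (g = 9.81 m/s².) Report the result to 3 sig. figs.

the uniform solid ball, at v ≈ 7.35 m/s

For rolling without slipping, Mgh = ½(1+k)Mv² where k = I/(MR²), so v = √(2gh/(1+k)).
Thin-walled hollow sphere: k = 2/3, giving v = √(2×9.81×3.86/1.667) = 6.741 m/s.
Uniform solid ball: k = 0.4, giving v = √(2×9.81×3.86/1.4) = 7.355 m/s.
The smaller k wins: the uniform solid ball, at ≈ 7.35 m/s.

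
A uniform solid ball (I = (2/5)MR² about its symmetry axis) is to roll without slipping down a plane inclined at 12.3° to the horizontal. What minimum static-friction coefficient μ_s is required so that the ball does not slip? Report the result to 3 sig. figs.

μ_min ≈ 0.0623

The moment of inertia is (2/5)MR², giving k ≡ I/(MR²) = 0.4.
Translational: Mg sinθ − f = Ma. Rotational about the CM: fR = Iα = kMRa, so f = kMa.
These give a = g sinθ/(1+k) and the required friction f = kMg sinθ/(1+k).
With N = Mg cosθ, the no-slip condition f ≤ μN gives μ_min = f/N = k tanθ/(1+k).
μ_min = 0.4 × tan12.3° / 1.4 ≈ 0.0623.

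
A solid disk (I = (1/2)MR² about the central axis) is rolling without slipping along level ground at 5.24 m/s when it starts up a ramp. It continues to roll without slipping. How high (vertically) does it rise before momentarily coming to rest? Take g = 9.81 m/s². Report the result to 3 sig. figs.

h ≈ 2.10 m

For this body I = (1/2)MR², i.e. k = I/(MR²) = 0.5.
Rolling without slipping gives ω = v/R, so the total kinetic energy is ½Mv² + ½Iω² = ½(1+k)Mv² = (3/4)Mv².
At the top the kinetic energy is zero, so (3/4)Mv₀² = Mgh.
Thus h = (1+k)v₀²/(2g) = 1.5 × 5.24² / (2 × 9.81) ≈ 2.10 m.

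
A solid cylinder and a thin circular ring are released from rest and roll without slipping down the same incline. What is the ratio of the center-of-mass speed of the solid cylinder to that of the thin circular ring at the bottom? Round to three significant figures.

Each satisfies Mgh = ½(1+k)Mv² with k = I/(MR²), so v ∝ 1/√(1+k).
For the solid cylinder k = 0.5; for the thin circular ring k = 1.
v₁/v₂ = √((1+k₂)/(1+k₁)) = √(2/1.5) ≈ 1.15.

v_ratio ≈ 1.15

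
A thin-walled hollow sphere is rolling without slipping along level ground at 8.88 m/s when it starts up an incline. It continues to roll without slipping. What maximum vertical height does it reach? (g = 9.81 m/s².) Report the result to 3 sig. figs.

The moment of inertia is (2/3)MR², giving k ≡ I/(MR²) = 2/3.
Rolling without slipping gives ω = v/R, so the total kinetic energy is ½Mv² + ½Iω² = ½(1+k)Mv² = (5/6)Mv².
At the top the kinetic energy is zero, so (5/6)Mv₀² = Mgh.
Thus h = (1+k)v₀²/(2g) = 1.667 × 8.88² / (2 × 9.81) ≈ 6.70 m.

h ≈ 6.70 m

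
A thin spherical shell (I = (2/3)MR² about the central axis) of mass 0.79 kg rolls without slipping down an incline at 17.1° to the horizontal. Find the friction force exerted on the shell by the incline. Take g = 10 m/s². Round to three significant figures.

f ≈ 0.929 N

Here I = (2/3)MR², so the shape factor k = I/(MR²) = 2/3.
Along the incline Mg sinθ − f = Ma, and torque about the center fR = Iα = kMR²(a/R) gives f = kMa.
Combining, a = g sinθ/(1+k) and f = kMa = kMg sinθ/(1+k).
f = (2/3) × 0.79 × 10 × sin17.1° / 1.667 ≈ 0.929 N.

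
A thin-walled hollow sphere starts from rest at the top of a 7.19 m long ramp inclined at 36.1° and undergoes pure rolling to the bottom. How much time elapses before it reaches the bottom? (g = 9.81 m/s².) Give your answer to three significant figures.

With I = (2/3)MR², the ratio k = I/(MR²) is 2/3.
Translational: Mg sinθ − f = Ma. Rotational about the CM: fR = Iα = kMRa, so f = kMa.
Hence a = g sinθ/(1+k) = 9.81×sin36.1°/1.667 = 3.468 m/s².
Starting from rest, L = ½at², so t = √(2L/a) = √(2×7.19/3.468) ≈ 2.04 s.

t ≈ 2.04 s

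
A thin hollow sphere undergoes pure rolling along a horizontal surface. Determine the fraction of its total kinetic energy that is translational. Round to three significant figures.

With I = (2/3)MR², the ratio k = I/(MR²) is 2/3.
With ω = v/R, KE_trans = ½Mv² and KE_rot = ½Iω² = ½kMv², so KE_total = ½(1+k)Mv².
The translational fraction is therefore 1/(1+k) = 1/1.667 ≈ 0.600.

fraction ≈ 0.600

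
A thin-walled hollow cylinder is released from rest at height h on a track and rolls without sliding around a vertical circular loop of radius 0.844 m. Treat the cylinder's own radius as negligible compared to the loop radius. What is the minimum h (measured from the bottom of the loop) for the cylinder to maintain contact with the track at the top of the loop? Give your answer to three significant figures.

For this body I = MR², i.e. k = I/(MR²) = 1.
At the top of the loop, the minimum-contact condition is Mg = Mv_top²/r, so v_top² = gr.
With ω = v/R, the kinetic energy at speed v is ½(1+k)Mv² = Mv².
Energy conservation from release (height h) to the top (height 2r): Mgh = Mg(2r) + M·gr.
Thus h_min = 2r + (1+k)r/2 = r(2 + 2/2) = 0.844 × 3 ≈ 2.53 m.

h_min ≈ 2.53 m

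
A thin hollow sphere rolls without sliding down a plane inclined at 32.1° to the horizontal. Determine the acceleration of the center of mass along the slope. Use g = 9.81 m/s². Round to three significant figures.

a ≈ 3.13 m/s²

With I = (2/3)MR², the ratio k = I/(MR²) is 2/3.
Along the incline Mg sinθ − f = Ma, and torque about the center fR = Iα = kMR²(a/R) gives f = kMa.
Eliminating f: Mg sinθ = (1+k)Ma, so a = g sinθ/(1+k) = 9.81 × sin32.1° / 1.667 ≈ 3.13 m/s².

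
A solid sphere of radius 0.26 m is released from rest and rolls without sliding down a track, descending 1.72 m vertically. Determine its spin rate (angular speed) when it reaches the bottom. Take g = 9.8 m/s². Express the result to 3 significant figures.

ω ≈ 18.9 rad/s

For this body I = (2/5)MR², i.e. k = I/(MR²) = 0.4.
Pure rolling means v = ωR; then KE = ½Mv² + ½I(v/R)² = ½(1+k)Mv² = (7/10)Mv².
Energy conservation Mgh = ½(1+k)Mv² gives v = √(2gh/(1+k)) = √(2 × 9.8 × 1.72 / 1.4) = 4.907 m/s.
Then ω = v/R = 4.907 / 0.26 ≈ 18.9 rad/s.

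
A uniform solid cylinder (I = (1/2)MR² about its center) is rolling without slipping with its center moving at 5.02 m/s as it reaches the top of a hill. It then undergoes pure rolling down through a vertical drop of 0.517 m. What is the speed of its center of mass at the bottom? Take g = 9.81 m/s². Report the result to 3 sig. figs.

v ≈ 5.65 m/s

Here I = (1/2)MR², so the shape factor k = I/(MR²) = 0.5.
Since it rolls without slipping, ω = v/R and KE = ½Mv² + ½Iω² = ½(1+k)Mv² = (3/4)Mv².
Conserving energy between top and bottom: (3/4)Mv² = (3/4)Mv₀² + Mgh, hence v² = v₀² + 2gh/(1+k).
v = √(5.02² + 2×9.81×0.517/1.5) = √31.96 ≈ 5.65 m/s.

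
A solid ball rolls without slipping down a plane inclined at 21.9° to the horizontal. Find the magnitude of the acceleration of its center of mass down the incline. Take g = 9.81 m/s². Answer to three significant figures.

The moment of inertia is (2/5)MR², giving k ≡ I/(MR²) = 0.4.
Translational: Mg sinθ − f = Ma. Rotational about the CM: fR = Iα = kMRa, so f = kMa.
Eliminating f: Mg sinθ = (1+k)Ma, so a = g sinθ/(1+k) = 9.81 × sin21.9° / 1.4 ≈ 2.61 m/s².

a ≈ 2.61 m/s²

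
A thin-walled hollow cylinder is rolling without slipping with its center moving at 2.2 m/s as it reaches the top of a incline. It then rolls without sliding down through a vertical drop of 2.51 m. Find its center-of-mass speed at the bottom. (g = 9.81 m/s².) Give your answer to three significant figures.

For this body I = MR², i.e. k = I/(MR²) = 1.
Since it rolls without slipping, ω = v/R and KE = ½Mv² + ½Iω² = ½(1+k)Mv² = Mv².
Energy conservation: Mv₀² + Mgh = Mv², so v² = v₀² + 2gh/(1+k).
v = √(2.2² + 2×9.81×2.51/2) = √29.46 ≈ 5.43 m/s.

v ≈ 5.43 m/s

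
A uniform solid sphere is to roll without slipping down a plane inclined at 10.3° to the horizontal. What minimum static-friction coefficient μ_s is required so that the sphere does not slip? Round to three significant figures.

With I = (2/5)MR², the ratio k = I/(MR²) is 0.4.
Along the incline Mg sinθ − f = Ma, and torque about the center fR = Iα = kMR²(a/R) gives f = kMa.
These give a = g sinθ/(1+k) and the required friction f = kMg sinθ/(1+k).
With N = Mg cosθ, the no-slip condition f ≤ μN gives μ_min = f/N = k tanθ/(1+k).
μ_min = 0.4 × tan10.3° / 1.4 ≈ 0.0519.

μ_min ≈ 0.0519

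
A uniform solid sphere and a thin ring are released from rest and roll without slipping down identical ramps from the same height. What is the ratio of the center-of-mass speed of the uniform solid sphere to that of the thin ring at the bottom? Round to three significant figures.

Each satisfies Mgh = ½(1+k)Mv² with k = I/(MR²), so v ∝ 1/√(1+k).
For the uniform solid sphere k = 0.4; for the thin ring k = 1.
v₁/v₂ = √((1+k₂)/(1+k₁)) = √(2/1.4) ≈ 1.20.

v_ratio ≈ 1.20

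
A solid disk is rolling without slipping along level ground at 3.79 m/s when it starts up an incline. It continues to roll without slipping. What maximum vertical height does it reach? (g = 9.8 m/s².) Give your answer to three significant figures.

For this body I = (1/2)MR², i.e. k = I/(MR²) = 0.5.
Rolling without slipping gives ω = v/R, so the total kinetic energy is ½Mv² + ½Iω² = ½(1+k)Mv² = (3/4)Mv².
At the top the kinetic energy is zero, so (3/4)Mv₀² = Mgh.
Thus h = (1+k)v₀²/(2g) = 1.5 × 3.79² / (2 × 9.8) ≈ 1.10 m.

h ≈ 1.10 m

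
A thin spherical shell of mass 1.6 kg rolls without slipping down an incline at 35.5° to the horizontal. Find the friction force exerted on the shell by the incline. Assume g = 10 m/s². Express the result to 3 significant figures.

The moment of inertia is (2/3)MR², giving k ≡ I/(MR²) = 2/3.
Translational: Mg sinθ − f = Ma. Rotational about the CM: fR = Iα = kMRa, so f = kMa.
Combining, a = g sinθ/(1+k) and f = kMa = kMg sinθ/(1+k).
f = (2/3) × 1.6 × 10 × sin35.5° / 1.667 ≈ 3.72 N.

f ≈ 3.72 N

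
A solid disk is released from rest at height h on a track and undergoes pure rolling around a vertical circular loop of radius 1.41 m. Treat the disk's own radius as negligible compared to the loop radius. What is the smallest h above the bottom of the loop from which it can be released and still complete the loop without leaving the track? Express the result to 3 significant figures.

Here I = (1/2)MR², so the shape factor k = I/(MR²) = 0.5.
At the top of the loop, the minimum-contact condition is Mg = Mv_top²/r, so v_top² = gr.
With ω = v/R, the kinetic energy at speed v is ½(1+k)Mv² = (3/4)Mv².
Energy conservation from release (height h) to the top (height 2r): Mgh = Mg(2r) + (3/4)M·gr.
Thus h_min = 2r + (1+k)r/2 = r(2 + 1.5/2) = 1.41 × 2.75 ≈ 3.88 m.

h_min ≈ 3.88 m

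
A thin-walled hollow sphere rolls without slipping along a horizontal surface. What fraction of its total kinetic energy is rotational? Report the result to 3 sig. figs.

Here I = (2/3)MR², so the shape factor k = I/(MR²) = 2/3.
With ω = v/R, KE_trans = ½Mv² and KE_rot = ½Iω² = ½kMv², so KE_total = ½(1+k)Mv².
The rotational fraction is therefore k/(1+k) = (2/3)/1.667 ≈ 0.400.

fraction ≈ 0.400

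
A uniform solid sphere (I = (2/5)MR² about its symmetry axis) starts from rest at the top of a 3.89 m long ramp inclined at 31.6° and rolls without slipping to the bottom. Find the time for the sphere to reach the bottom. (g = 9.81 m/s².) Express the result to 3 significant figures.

t ≈ 1.46 s

For this body I = (2/5)MR², i.e. k = I/(MR²) = 0.4.
Along the incline Mg sinθ − f = Ma, and torque about the center fR = Iα = kMR²(a/R) gives f = kMa.
Hence a = g sinθ/(1+k) = 9.81×sin31.6°/1.4 = 3.672 m/s².
With constant a from rest, t = √(2L/a) = √(2·3.89/3.672) ≈ 1.46 s.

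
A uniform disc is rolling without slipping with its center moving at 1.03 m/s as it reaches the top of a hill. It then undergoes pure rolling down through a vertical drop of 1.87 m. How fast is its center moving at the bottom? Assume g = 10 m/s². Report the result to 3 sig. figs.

v ≈ 5.10 m/s

For this body I = (1/2)MR², i.e. k = I/(MR²) = 0.5.
Pure rolling means v = ωR; then KE = ½Mv² + ½I(v/R)² = ½(1+k)Mv² = (3/4)Mv².
Energy conservation: (3/4)Mv₀² + Mgh = (3/4)Mv², so v² = v₀² + 2gh/(1+k).
v = √(1.03² + 2×10×1.87/1.5) = √25.99 ≈ 5.10 m/s.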